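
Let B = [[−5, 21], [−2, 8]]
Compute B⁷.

[[−761, 2667], [−254, 890]]

tr B = 3 and det B = 2, so the characteristic polynomial is λ² − (3)λ + (2) with roots 1 and 2.
Eigenvectors give P = [[7, 3], [2, 1]] with P⁻¹ = [[1, −3], [−2, 7]], and B = P·diag(1, 2)·P⁻¹.
Then B⁷ = P·diag(1, 128)·P⁻¹ = [[7, 384], [2, 128]] · [[1, −3], [−2, 7]] = [[−761, 2667], [−254, 890]].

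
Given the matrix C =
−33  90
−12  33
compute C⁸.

[[6561, 0], [0, 6561]]

tr C = 0 and det C = −9, so the characteristic polynomial is λ² − (0)λ + (−9) with roots −3 and 3.
Eigenvectors give P = [[3, −5], [1, −2]] with P⁻¹ = [[2, −5], [1, −3]], and C = P·diag(−3, 3)·P⁻¹.
Then C⁸ = P·diag(6561, 6561)·P⁻¹ = [[19683, −32805], [6561, −13122]] · [[2, −5], [1, −3]] = [[6561, 0], [0, 6561]].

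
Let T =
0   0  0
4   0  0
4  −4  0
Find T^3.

T is strictly triangular, hence nilpotent: T^3 = 0, so T^3 = 0.

[[0, 0, 0], [0, 0, 0], [0, 0, 0]]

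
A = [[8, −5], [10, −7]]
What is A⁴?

[[146, −65], [130, −49]]

tr A = 1 and det A = −6, so the characteristic polynomial is λ² − (1)λ + (−6) with roots −2 and 3.
Eigenvectors give P = [[−1, −1], [−2, −1]] with P⁻¹ = [[1, −1], [−2, 1]], and A = P·diag(−2, 3)·P⁻¹.
Then A⁴ = P·diag(16, 81)·P⁻¹ = [[−16, −81], [−32, −81]] · [[1, −1], [−2, 1]] = [[146, −65], [130, −49]].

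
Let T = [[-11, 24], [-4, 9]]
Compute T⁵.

tr T = -2 and det T = -3, so the characteristic polynomial is λ² − (-2)λ + (-3) with roots 1 and -3.
Eigenvectors give P = [[2, 3], [1, 1]] with P⁻¹ = [[-1, 3], [1, -2]], and T = P·diag(1, -3)·P⁻¹.
Then T⁵ = P·diag(1, -243)·P⁻¹ = [[2, -729], [1, -243]] · [[-1, 3], [1, -2]] = [[-731, 1464], [-244, 489]].

[[-731, 1464], [-244, 489]]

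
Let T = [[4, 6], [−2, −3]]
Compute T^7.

[[4, 6], [−2, −3]]

T² = T (a projection; rank 1, trace 1), so T^7 = T.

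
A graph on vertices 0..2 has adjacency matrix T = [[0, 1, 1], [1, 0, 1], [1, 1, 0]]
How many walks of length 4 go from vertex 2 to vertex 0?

The number of length-4 walks from vertex 2 to vertex 0 is entry (2,0) of T⁴, where T is the adjacency matrix.
T² = [[2, 1, 1], [1, 2, 1], [1, 1, 2]]
T³ = [[2, 3, 3], [3, 2, 3], [3, 3, 2]]
T⁴ = [[6, 5, 5], [5, 6, 5], [5, 5, 6]]

5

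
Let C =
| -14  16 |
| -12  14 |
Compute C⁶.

tr C = 0 and det C = -4, so the characteristic polynomial is λ² − (0)λ + (-4) with roots -2 and 2.
Eigenvectors give P = [[4, 1], [3, 1]] with P⁻¹ = [[1, -1], [-3, 4]], and C = P·diag(-2, 2)·P⁻¹.
Then C⁶ = P·diag(64, 64)·P⁻¹ = [[256, 64], [192, 64]] · [[1, -1], [-3, 4]] = [[64, 0], [0, 64]].

[[64, 0], [0, 64]]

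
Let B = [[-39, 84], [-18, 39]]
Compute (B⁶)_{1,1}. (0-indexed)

tr B = 0 and det B = -9, so the characteristic polynomial is λ² − (0)λ + (-9) with roots -3 and 3.
Eigenvectors give P = [[7, 2], [3, 1]] with P⁻¹ = [[1, -2], [-3, 7]], and B = P·diag(-3, 3)·P⁻¹.
Then B⁶ = P·diag(729, 729)·P⁻¹ = [[5103, 1458], [2187, 729]] · [[1, -2], [-3, 7]] = [[729, 0], [0, 729]].

729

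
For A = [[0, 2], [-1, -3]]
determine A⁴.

tr A = -3 and det A = 2, so the characteristic polynomial is λ² − (-3)λ + (2) with roots -2 and -1.
Eigenvectors give P = [[1, -2], [-1, 1]] with P⁻¹ = [[-1, -2], [-1, -1]], and A = P·diag(-2, -1)·P⁻¹.
Then A⁴ = P·diag(16, 1)·P⁻¹ = [[16, -2], [-16, 1]] · [[-1, -2], [-1, -1]] = [[-14, -30], [15, 31]].

[[-14, -30], [15, 31]]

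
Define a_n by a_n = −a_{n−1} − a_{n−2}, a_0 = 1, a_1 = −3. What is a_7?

−3

With companion matrix A = [[−1, −1], [1, 0]], [a_n, a_{n−1}]ᵀ = A·[a_{n−1}, a_{n−2}]ᵀ, so [a_7, a_6]ᵀ = A⁶·[a_1, a_0]ᵀ.
A⁶ = [[1, 0], [0, 1]], giving [a_7, a_6]ᵀ = [[−3], [1]].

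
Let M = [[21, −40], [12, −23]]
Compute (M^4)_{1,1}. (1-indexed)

−399

tr M = −2 and det M = −3, so the characteristic polynomial is λ² − (−2)λ + (−3) with roots 1 and −3.
Eigenvectors give P = [[−2, −5], [−1, −3]] with P⁻¹ = [[−3, 5], [1, −2]], and M = P·diag(1, −3)·P⁻¹.
Then M^4 = P·diag(1, 81)·P⁻¹ = [[−2, −405], [−1, −243]] · [[−3, 5], [1, −2]] = [[−399, 800], [−240, 481]].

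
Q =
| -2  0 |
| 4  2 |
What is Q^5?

tr Q = 0 and det Q = -4, so the characteristic polynomial is λ² − (0)λ + (-4) with roots 2 and -2.
Eigenvectors give P = [[0, -1], [1, 1]] with P⁻¹ = [[1, 1], [-1, 0]], and Q = P·diag(2, -2)·P⁻¹.
Then Q^5 = P·diag(32, -32)·P⁻¹ = [[0, 32], [32, -32]] · [[1, 1], [-1, 0]] = [[-32, 0], [64, 32]].

[[-32, 0], [64, 32]]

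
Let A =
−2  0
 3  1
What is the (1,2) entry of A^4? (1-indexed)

tr A = −1 and det A = −2, so the characteristic polynomial is λ² − (−1)λ + (−2) with roots −2 and 1.
Eigenvectors give P = [[1, 0], [−1, 1]] with P⁻¹ = [[1, 0], [1, 1]], and A = P·diag(−2, 1)·P⁻¹.
Then A^4 = P·diag(16, 1)·P⁻¹ = [[16, 0], [−16, 1]] · [[1, 0], [1, 1]] = [[16, 0], [−15, 1]].

0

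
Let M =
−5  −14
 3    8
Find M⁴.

tr M = 3 and det M = 2, so the characteristic polynomial is λ² − (3)λ + (2) with roots 1 and 2.
Eigenvectors give P = [[7, −2], [−3, 1]] with P⁻¹ = [[1, 2], [3, 7]], and M = P·diag(1, 2)·P⁻¹.
Then M⁴ = P·diag(1, 16)·P⁻¹ = [[7, −32], [−3, 16]] · [[1, 2], [3, 7]] = [[−89, −210], [45, 106]].

[[−89, −210], [45, 106]]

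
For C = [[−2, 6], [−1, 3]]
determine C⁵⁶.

C² = C (a projection; rank 1, trace 1), so C⁵⁶ = C.

[[−2, 6], [−1, 3]]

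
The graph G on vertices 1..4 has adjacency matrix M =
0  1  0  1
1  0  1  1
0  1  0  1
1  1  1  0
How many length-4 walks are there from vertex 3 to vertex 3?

10

The number of length-4 walks from vertex 3 to vertex 3 is entry (3,3) of M⁴, where M is the adjacency matrix.
M² = [[2, 1, 2, 1], [1, 3, 1, 2], [2, 1, 2, 1], [1, 2, 1, 3]]
M³ = [[2, 5, 2, 5], [5, 4, 5, 5], [2, 5, 2, 5], [5, 5, 5, 4]]
M⁴ = [[10, 9, 10, 9], [9, 15, 9, 14], [10, 9, 10, 9], [9, 14, 9, 15]]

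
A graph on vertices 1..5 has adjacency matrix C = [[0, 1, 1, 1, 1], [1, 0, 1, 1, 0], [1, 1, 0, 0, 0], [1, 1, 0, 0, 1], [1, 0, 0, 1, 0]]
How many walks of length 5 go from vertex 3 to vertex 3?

24

The number of length-5 walks from vertex 3 to vertex 3 is entry (3,3) of C⁵, where C is the adjacency matrix.
C² = [[4, 2, 1, 2, 1], [2, 3, 1, 1, 2], [1, 1, 2, 2, 1], [2, 1, 2, 3, 1], [1, 2, 1, 1, 2]]
C³ = [[6, 7, 6, 7, 6], [7, 4, 5, 7, 3], [6, 5, 2, 3, 3], [7, 7, 3, 4, 5], [6, 3, 3, 5, 2]]
C⁴ = [[26, 19, 13, 19, 13], [19, 19, 11, 14, 14], [13, 11, 11, 14, 9], [19, 14, 14, 19, 11], [13, 14, 9, 11, 11]]
C⁵ = [[64, 58, 45, 58, 45], [58, 44, 38, 52, 33], [45, 38, 24, 33, 27], [58, 52, 33, 44, 38], [45, 33, 27, 38, 24]]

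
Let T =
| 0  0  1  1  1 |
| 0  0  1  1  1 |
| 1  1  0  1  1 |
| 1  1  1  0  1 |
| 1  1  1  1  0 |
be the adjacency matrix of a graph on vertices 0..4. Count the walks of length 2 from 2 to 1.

The number of length-2 walks from vertex 2 to vertex 1 is entry (2,1) of T², where T is the adjacency matrix.
T² = [[3, 3, 2, 2, 2], [3, 3, 2, 2, 2], [2, 2, 4, 3, 3], [2, 2, 3, 4, 3], [2, 2, 3, 3, 4]]

2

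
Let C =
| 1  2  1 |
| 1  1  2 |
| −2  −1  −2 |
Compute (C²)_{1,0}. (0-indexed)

−2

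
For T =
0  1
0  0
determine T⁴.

[[0, 0], [0, 0]]

T² = [[0, 0], [0, 0]]
T³ = [[0, 0], [0, 0]]
T⁴ = [[0, 0], [0, 0]]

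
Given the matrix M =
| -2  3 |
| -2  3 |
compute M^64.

M² = M (a projection; rank 1, trace 1), so M^64 = M.

[[-2, 3], [-2, 3]]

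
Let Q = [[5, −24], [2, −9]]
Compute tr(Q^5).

tr Q = −4 and det Q = 3, so the characteristic polynomial is λ² − (−4)λ + (3) with roots −3 and −1.
Eigenvectors give P = [[3, 4], [1, 1]] with P⁻¹ = [[−1, 4], [1, −3]], and Q = P·diag(−3, −1)·P⁻¹.
Then Q^5 = P·diag(−243, −1)·P⁻¹ = [[−729, −4], [−243, −1]] · [[−1, 4], [1, −3]] = [[725, −2904], [242, −969]].

−244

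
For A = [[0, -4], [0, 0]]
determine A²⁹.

A is strictly triangular, hence nilpotent: A² = 0, so A²⁹ = 0.

[[0, 0], [0, 0]]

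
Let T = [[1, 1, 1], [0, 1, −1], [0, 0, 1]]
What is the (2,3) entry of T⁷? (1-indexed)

T = I + N where N = [[0, 1, 1], [0, 0, −1], [0, 0, 0]] is strictly upper-triangular, so N³ = 0.
(I + N)⁷ = I + 7·N + 21·N² = [[1, 7, −14], [0, 1, −7], [0, 0, 1]].

−7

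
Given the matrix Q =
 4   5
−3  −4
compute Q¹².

[[1, 0], [0, 1]]

Q² = I (check: tr Q = 0 and det Q = −1), so Q¹² = I since 12 is even.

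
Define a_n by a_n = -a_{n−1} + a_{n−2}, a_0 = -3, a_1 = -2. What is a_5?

-1

With companion matrix B = [[-1, 1], [1, 0]], [a_n, a_{n−1}]ᵀ = B·[a_{n−1}, a_{n−2}]ᵀ, so [a_5, a_4]ᵀ = B⁴·[a_1, a_0]ᵀ.
B⁴ = [[5, -3], [-3, 2]], giving [a_5, a_4]ᵀ = [[-1], [0]].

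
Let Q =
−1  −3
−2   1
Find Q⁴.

[[49, 0], [0, 49]]

Q² = [[7, 0], [0, 7]]
Q³ = [[−7, −21], [−14, 7]]
Q⁴ = [[49, 0], [0, 49]]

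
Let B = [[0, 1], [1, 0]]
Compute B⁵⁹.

[[0, 1], [1, 0]]

B² = I (check: tr B = 0 and det B = -1), so B⁵⁹ = B since 59 is odd.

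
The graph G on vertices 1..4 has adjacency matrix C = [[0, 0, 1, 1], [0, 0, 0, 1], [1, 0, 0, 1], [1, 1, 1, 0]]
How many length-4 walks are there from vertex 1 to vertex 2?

4

The number of length-4 walks from vertex 1 to vertex 2 is entry (1,2) of C^4, where C is the adjacency matrix.
C^2 = [[2, 1, 1, 1], [1, 1, 1, 0], [1, 1, 2, 1], [1, 0, 1, 3]]
C^3 = [[2, 1, 3, 4], [1, 0, 1, 3], [3, 1, 2, 4], [4, 3, 4, 2]]
C^4 = [[7, 4, 6, 6], [4, 3, 4, 2], [6, 4, 7, 6], [6, 2, 6, 11]]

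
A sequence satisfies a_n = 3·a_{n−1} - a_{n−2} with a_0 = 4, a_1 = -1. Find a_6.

-364

With companion matrix T = [[3, -1], [1, 0]], [a_n, a_{n−1}]ᵀ = T·[a_{n−1}, a_{n−2}]ᵀ, so [a_6, a_5]ᵀ = T⁵·[a_1, a_0]ᵀ.
T⁵ = [[144, -55], [55, -21]], giving [a_6, a_5]ᵀ = [[-364], [-139]].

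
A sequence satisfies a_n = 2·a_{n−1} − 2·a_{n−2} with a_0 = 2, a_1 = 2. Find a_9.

With companion matrix M = [[2, −2], [1, 0]], [a_n, a_{n−1}]ᵀ = M·[a_{n−1}, a_{n−2}]ᵀ, so [a_9, a_8]ᵀ = M⁸·[a_1, a_0]ᵀ.
M⁸ = [[16, 0], [0, 16]], giving [a_9, a_8]ᵀ = [[32], [32]].

32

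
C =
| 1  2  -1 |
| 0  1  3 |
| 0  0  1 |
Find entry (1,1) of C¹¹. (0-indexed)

C = I + N where N = [[0, 2, -1], [0, 0, 3], [0, 0, 0]] is strictly upper-triangular, so N³ = 0.
(I + N)¹¹ = I + 11·N + 55·N² = [[1, 22, 319], [0, 1, 33], [0, 0, 1]].

1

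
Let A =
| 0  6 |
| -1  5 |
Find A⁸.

tr A = 5 and det A = 6, so the characteristic polynomial is λ² − (5)λ + (6) with roots 3 and 2.
Eigenvectors give P = [[2, 3], [1, 1]] with P⁻¹ = [[-1, 3], [1, -2]], and A = P·diag(3, 2)·P⁻¹.
Then A⁸ = P·diag(6561, 256)·P⁻¹ = [[13122, 768], [6561, 256]] · [[-1, 3], [1, -2]] = [[-12354, 37830], [-6305, 19171]].

[[-12354, 37830], [-6305, 19171]]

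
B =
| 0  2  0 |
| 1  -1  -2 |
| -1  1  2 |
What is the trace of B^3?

B^2 = [[2, -2, -4], [1, 1, -2], [-1, -1, 2]]
B^3 = [[2, 2, -4], [3, -1, -6], [-3, 1, 6]]

7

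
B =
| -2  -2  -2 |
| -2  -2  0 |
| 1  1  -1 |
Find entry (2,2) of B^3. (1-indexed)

B^2 = [[6, 6, 6], [8, 8, 4], [-5, -5, -1]]
B^3 = [[-18, -18, -18], [-28, -28, -20], [19, 19, 11]]

-28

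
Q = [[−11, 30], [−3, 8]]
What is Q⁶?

[[631, −1890], [189, −566]]

tr Q = −3 and det Q = 2, so the characteristic polynomial is λ² − (−3)λ + (2) with roots −1 and −2.
Eigenvectors give P = [[−3, −10], [−1, −3]] with P⁻¹ = [[3, −10], [−1, 3]], and Q = P·diag(−1, −2)·P⁻¹.
Then Q⁶ = P·diag(1, 64)·P⁻¹ = [[−3, −640], [−1, −192]] · [[3, −10], [−1, 3]] = [[631, −1890], [189, −566]].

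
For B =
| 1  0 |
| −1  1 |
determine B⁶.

B = I + N where N = [[0, 0], [−1, 0]] is strictly lower-triangular, so N² = 0.
(I + N)⁶ = I + 6·N = [[1, 0], [−6, 1]].

[[1, 0], [−6, 1]]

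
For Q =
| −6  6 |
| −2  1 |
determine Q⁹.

tr Q = −5 and det Q = 6, so the characteristic polynomial is λ² − (−5)λ + (6) with roots −3 and −2.
Eigenvectors give P = [[2, 3], [1, 2]] with P⁻¹ = [[2, −3], [−1, 2]], and Q = P·diag(−3, −2)·P⁻¹.
Then Q⁹ = P·diag(−19683, −512)·P⁻¹ = [[−39366, −1536], [−19683, −1024]] · [[2, −3], [−1, 2]] = [[−77196, 115026], [−38342, 57001]].

[[−77196, 115026], [−38342, 57001]]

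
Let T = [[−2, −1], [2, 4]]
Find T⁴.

[[−4, −32], [64, 188]]

T² = [[2, −2], [4, 14]]
T³ = [[−8, −10], [20, 52]]
T⁴ = [[−4, −32], [64, 188]]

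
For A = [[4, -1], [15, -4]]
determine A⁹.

[[4, -1], [15, -4]]

A² = I (check: tr A = 0 and det A = -1), so A⁹ = A since 9 is odd.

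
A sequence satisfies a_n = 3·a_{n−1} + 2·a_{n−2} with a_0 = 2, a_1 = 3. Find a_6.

2041

With companion matrix C = [[3, 2], [1, 0]], [a_n, a_{n−1}]ᵀ = C·[a_{n−1}, a_{n−2}]ᵀ, so [a_6, a_5]ᵀ = C^5·[a_1, a_0]ᵀ.
C^5 = [[495, 278], [139, 78]], giving [a_6, a_5]ᵀ = [[2041], [573]].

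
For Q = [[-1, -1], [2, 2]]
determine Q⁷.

[[-1, -1], [2, 2]]

Q² = Q (a projection; rank 1, trace 1), so Q⁷ = Q.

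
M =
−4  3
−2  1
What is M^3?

tr M = −3 and det M = 2, so the characteristic polynomial is λ² − (−3)λ + (2) with roots −1 and −2.
Eigenvectors give P = [[−1, 3], [−1, 2]] with P⁻¹ = [[2, −3], [1, −1]], and M = P·diag(−1, −2)·P⁻¹.
Then M^3 = P·diag(−1, −8)·P⁻¹ = [[1, −24], [1, −16]] · [[2, −3], [1, −1]] = [[−22, 21], [−14, 13]].

[[−22, 21], [−14, 13]]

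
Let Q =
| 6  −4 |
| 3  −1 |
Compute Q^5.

[[876, −844], [633, −601]]

tr Q = 5 and det Q = 6, so the characteristic polynomial is λ² − (5)λ + (6) with roots 3 and 2.
Eigenvectors give P = [[−4, 1], [−3, 1]] with P⁻¹ = [[−1, 1], [−3, 4]], and Q = P·diag(3, 2)·P⁻¹.
Then Q^5 = P·diag(243, 32)·P⁻¹ = [[−972, 32], [−729, 32]] · [[−1, 1], [−3, 4]] = [[876, −844], [633, −601]].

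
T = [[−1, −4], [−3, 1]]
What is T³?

T² = [[13, 0], [0, 13]]
T³ = [[−13, −52], [−39, 13]]

[[−13, −52], [−39, 13]]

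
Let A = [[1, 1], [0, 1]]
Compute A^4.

A = I + N where N = [[0, 1], [0, 0]] is strictly upper-triangular, so N^2 = 0.
(I + N)^4 = I + 4·N = [[1, 4], [0, 1]].

[[1, 4], [0, 1]]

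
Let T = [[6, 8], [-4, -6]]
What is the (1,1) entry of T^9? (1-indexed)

tr T = 0 and det T = -4, so the characteristic polynomial is λ² − (0)λ + (-4) with roots 2 and -2.
Eigenvectors give P = [[2, -1], [-1, 1]] with P⁻¹ = [[1, 1], [1, 2]], and T = P·diag(2, -2)·P⁻¹.
Then T^9 = P·diag(512, -512)·P⁻¹ = [[1024, 512], [-512, -512]] · [[1, 1], [1, 2]] = [[1536, 2048], [-1024, -1536]].

1536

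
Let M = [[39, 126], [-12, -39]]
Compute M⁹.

tr M = 0 and det M = -9, so the characteristic polynomial is λ² − (0)λ + (-9) with roots -3 and 3.
Eigenvectors give P = [[-3, -7], [1, 2]] with P⁻¹ = [[2, 7], [-1, -3]], and M = P·diag(-3, 3)·P⁻¹.
Then M⁹ = P·diag(-19683, 19683)·P⁻¹ = [[59049, -137781], [-19683, 39366]] · [[2, 7], [-1, -3]] = [[255879, 826686], [-78732, -255879]].

[[255879, 826686], [-78732, -255879]]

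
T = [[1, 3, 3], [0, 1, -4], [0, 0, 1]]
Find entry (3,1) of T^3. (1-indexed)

0

T = I + N where N = [[0, 3, 3], [0, 0, -4], [0, 0, 0]] is strictly upper-triangular, so N^3 = 0.
(I + N)^3 = I + 3·N + 3·N^2 = [[1, 9, -27], [0, 1, -12], [0, 0, 1]].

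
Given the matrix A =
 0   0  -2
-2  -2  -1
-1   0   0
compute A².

[[2, 0, 0], [5, 4, 6], [0, 0, 2]]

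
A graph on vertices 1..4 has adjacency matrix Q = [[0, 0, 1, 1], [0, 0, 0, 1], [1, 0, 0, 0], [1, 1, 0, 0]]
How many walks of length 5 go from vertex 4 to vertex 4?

The number of length-5 walks from vertex 4 to vertex 4 is entry (4,4) of Q⁵, where Q is the adjacency matrix.
Q² = [[2, 1, 0, 0], [1, 1, 0, 0], [0, 0, 1, 1], [0, 0, 1, 2]]
Q³ = [[0, 0, 2, 3], [0, 0, 1, 2], [2, 1, 0, 0], [3, 2, 0, 0]]
Q⁴ = [[5, 3, 0, 0], [3, 2, 0, 0], [0, 0, 2, 3], [0, 0, 3, 5]]
Q⁵ = [[0, 0, 5, 8], [0, 0, 3, 5], [5, 3, 0, 0], [8, 5, 0, 0]]

0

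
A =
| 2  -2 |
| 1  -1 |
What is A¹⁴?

[[2, -2], [1, -1]]

A² = A (a projection; rank 1, trace 1), so A¹⁴ = A.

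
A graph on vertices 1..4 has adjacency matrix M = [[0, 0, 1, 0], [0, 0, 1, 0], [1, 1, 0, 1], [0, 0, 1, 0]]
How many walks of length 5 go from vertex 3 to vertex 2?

The number of length-5 walks from vertex 3 to vertex 2 is entry (3,2) of M⁵, where M is the adjacency matrix.
M² = [[1, 1, 0, 1], [1, 1, 0, 1], [0, 0, 3, 0], [1, 1, 0, 1]]
M³ = [[0, 0, 3, 0], [0, 0, 3, 0], [3, 3, 0, 3], [0, 0, 3, 0]]
M⁴ = [[3, 3, 0, 3], [3, 3, 0, 3], [0, 0, 9, 0], [3, 3, 0, 3]]
M⁵ = [[0, 0, 9, 0], [0, 0, 9, 0], [9, 9, 0, 9], [0, 0, 9, 0]]

9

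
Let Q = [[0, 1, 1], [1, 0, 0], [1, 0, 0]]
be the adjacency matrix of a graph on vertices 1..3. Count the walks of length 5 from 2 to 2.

0

The number of length-5 walks from vertex 2 to vertex 2 is entry (2,2) of Q⁵, where Q is the adjacency matrix.
Q² = [[2, 0, 0], [0, 1, 1], [0, 1, 1]]
Q³ = [[0, 2, 2], [2, 0, 0], [2, 0, 0]]
Q⁴ = [[4, 0, 0], [0, 2, 2], [0, 2, 2]]
Q⁵ = [[0, 4, 4], [4, 0, 0], [4, 0, 0]]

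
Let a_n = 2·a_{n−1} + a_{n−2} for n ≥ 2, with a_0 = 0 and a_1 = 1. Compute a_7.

169

With companion matrix B = [[2, 1], [1, 0]], [a_n, a_{n−1}]ᵀ = B·[a_{n−1}, a_{n−2}]ᵀ, so [a_7, a_6]ᵀ = B⁶·[a_1, a_0]ᵀ.
B⁶ = [[169, 70], [70, 29]], giving [a_7, a_6]ᵀ = [[169], [70]].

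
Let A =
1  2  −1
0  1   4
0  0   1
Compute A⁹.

A = I + N where N = [[0, 2, −1], [0, 0, 4], [0, 0, 0]] is strictly upper-triangular, so N³ = 0.
(I + N)⁹ = I + 9·N + 36·N² = [[1, 18, 279], [0, 1, 36], [0, 0, 1]].

[[1, 18, 279], [0, 1, 36], [0, 0, 1]]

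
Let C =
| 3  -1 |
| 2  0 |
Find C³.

[[15, -7], [14, -6]]

tr C = 3 and det C = 2, so the characteristic polynomial is λ² − (3)λ + (2) with roots 2 and 1.
Eigenvectors give P = [[1, -1], [1, -2]] with P⁻¹ = [[2, -1], [1, -1]], and C = P·diag(2, 1)·P⁻¹.
Then C³ = P·diag(8, 1)·P⁻¹ = [[8, -1], [8, -2]] · [[2, -1], [1, -1]] = [[15, -7], [14, -6]].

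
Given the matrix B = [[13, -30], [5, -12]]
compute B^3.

[[97, -210], [35, -78]]

tr B = 1 and det B = -6, so the characteristic polynomial is λ² − (1)λ + (-6) with roots 3 and -2.
Eigenvectors give P = [[-3, 2], [-1, 1]] with P⁻¹ = [[-1, 2], [-1, 3]], and B = P·diag(3, -2)·P⁻¹.
Then B^3 = P·diag(27, -8)·P⁻¹ = [[-81, -16], [-27, -8]] · [[-1, 2], [-1, 3]] = [[97, -210], [35, -78]].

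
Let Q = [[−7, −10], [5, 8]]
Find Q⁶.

[[−601, −1330], [665, 1394]]

tr Q = 1 and det Q = −6, so the characteristic polynomial is λ² − (1)λ + (−6) with roots 3 and −2.
Eigenvectors give P = [[−1, −2], [1, 1]] with P⁻¹ = [[1, 2], [−1, −1]], and Q = P·diag(3, −2)·P⁻¹.
Then Q⁶ = P·diag(729, 64)·P⁻¹ = [[−729, −128], [729, 64]] · [[1, 2], [−1, −1]] = [[−601, −1330], [665, 1394]].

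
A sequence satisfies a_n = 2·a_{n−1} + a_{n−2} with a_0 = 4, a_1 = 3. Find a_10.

With companion matrix M = [[2, 1], [1, 0]], [a_n, a_{n−1}]ᵀ = M·[a_{n−1}, a_{n−2}]ᵀ, so [a_10, a_9]ᵀ = M⁹·[a_1, a_0]ᵀ.
M⁹ = [[2378, 985], [985, 408]], giving [a_10, a_9]ᵀ = [[11074], [4587]].

11074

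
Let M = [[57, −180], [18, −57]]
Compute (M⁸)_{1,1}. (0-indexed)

6561

tr M = 0 and det M = −9, so the characteristic polynomial is λ² − (0)λ + (−9) with roots 3 and −3.
Eigenvectors give P = [[10, 3], [3, 1]] with P⁻¹ = [[1, −3], [−3, 10]], and M = P·diag(3, −3)·P⁻¹.
Then M⁸ = P·diag(6561, 6561)·P⁻¹ = [[65610, 19683], [19683, 6561]] · [[1, −3], [−3, 10]] = [[6561, 0], [0, 6561]].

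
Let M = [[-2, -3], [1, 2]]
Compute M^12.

[[1, 0], [0, 1]]

M² = I (check: tr M = 0 and det M = -1), so M^12 = I since 12 is even.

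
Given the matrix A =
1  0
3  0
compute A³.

A² = [[1, 0], [3, 0]]
A³ = [[1, 0], [3, 0]]

[[1, 0], [3, 0]]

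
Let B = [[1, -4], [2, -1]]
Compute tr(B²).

-14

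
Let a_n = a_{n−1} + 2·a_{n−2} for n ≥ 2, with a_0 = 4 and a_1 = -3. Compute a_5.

With companion matrix Q = [[1, 2], [1, 0]], [a_n, a_{n−1}]ᵀ = Q·[a_{n−1}, a_{n−2}]ᵀ, so [a_5, a_4]ᵀ = Q⁴·[a_1, a_0]ᵀ.
Q⁴ = [[11, 10], [5, 6]], giving [a_5, a_4]ᵀ = [[7], [9]].

7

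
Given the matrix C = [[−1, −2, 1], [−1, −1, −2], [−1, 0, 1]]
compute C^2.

[[2, 4, 4], [4, 3, −1], [0, 2, 0]]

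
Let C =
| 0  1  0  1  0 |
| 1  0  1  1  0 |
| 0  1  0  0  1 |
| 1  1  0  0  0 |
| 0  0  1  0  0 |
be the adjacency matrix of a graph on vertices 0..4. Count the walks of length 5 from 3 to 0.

13

The number of length-5 walks from vertex 3 to vertex 0 is entry (3,0) of C⁵, where C is the adjacency matrix.
C² = [[2, 1, 1, 1, 0], [1, 3, 0, 1, 1], [1, 0, 2, 1, 0], [1, 1, 1, 2, 0], [0, 1, 0, 0, 1]]
C³ = [[2, 4, 1, 3, 1], [4, 2, 4, 4, 0], [1, 4, 0, 1, 2], [3, 4, 1, 2, 1], [1, 0, 2, 1, 0]]
C⁴ = [[7, 6, 5, 6, 1], [6, 12, 2, 6, 4], [5, 2, 6, 5, 0], [6, 6, 5, 7, 1], [1, 4, 0, 1, 2]]
C⁵ = [[12, 18, 7, 13, 5], [18, 14, 16, 18, 2], [7, 16, 2, 7, 6], [13, 18, 7, 12, 5], [5, 2, 6, 5, 0]]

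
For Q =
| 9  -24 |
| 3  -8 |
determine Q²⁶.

Q² = Q (a projection; rank 1, trace 1), so Q²⁶ = Q.

[[9, -24], [3, -8]]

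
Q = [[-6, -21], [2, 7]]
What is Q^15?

[[-6, -21], [2, 7]]

Q² = Q (a projection; rank 1, trace 1), so Q^15 = Q.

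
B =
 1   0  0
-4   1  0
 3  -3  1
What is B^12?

[[1, 0, 0], [-48, 1, 0], [828, -36, 1]]

B = I + N where N = [[0, 0, 0], [-4, 0, 0], [3, -3, 0]] is strictly lower-triangular, so N^3 = 0.
(I + N)^12 = I + 12·N + 66·N^2 = [[1, 0, 0], [-48, 1, 0], [828, -36, 1]].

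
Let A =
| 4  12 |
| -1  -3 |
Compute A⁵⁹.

[[4, 12], [-1, -3]]

A² = A (a projection; rank 1, trace 1), so A⁵⁹ = A.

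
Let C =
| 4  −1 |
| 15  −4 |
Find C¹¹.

[[4, −1], [15, −4]]

C² = I (check: tr C = 0 and det C = −1), so C¹¹ = C since 11 is odd.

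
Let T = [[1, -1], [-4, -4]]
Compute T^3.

T^2 = [[5, 3], [12, 20]]
T^3 = [[-7, -17], [-68, -92]]

[[-7, -17], [-68, -92]]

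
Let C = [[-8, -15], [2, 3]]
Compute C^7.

[[-12482, -30885], [4118, 10167]]

tr C = -5 and det C = 6, so the characteristic polynomial is λ² − (-5)λ + (6) with roots -2 and -3.
Eigenvectors give P = [[-5, -3], [2, 1]] with P⁻¹ = [[1, 3], [-2, -5]], and C = P·diag(-2, -3)·P⁻¹.
Then C^7 = P·diag(-128, -2187)·P⁻¹ = [[640, 6561], [-256, -2187]] · [[1, 3], [-2, -5]] = [[-12482, -30885], [4118, 10167]].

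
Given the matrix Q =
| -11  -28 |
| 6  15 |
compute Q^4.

tr Q = 4 and det Q = 3, so the characteristic polynomial is λ² − (4)λ + (3) with roots 3 and 1.
Eigenvectors give P = [[-2, 7], [1, -3]] with P⁻¹ = [[3, 7], [1, 2]], and Q = P·diag(3, 1)·P⁻¹.
Then Q^4 = P·diag(81, 1)·P⁻¹ = [[-162, 7], [81, -3]] · [[3, 7], [1, 2]] = [[-479, -1120], [240, 561]].

[[-479, -1120], [240, 561]]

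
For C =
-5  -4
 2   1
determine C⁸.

[[13121, 13120], [-6560, -6559]]

tr C = -4 and det C = 3, so the characteristic polynomial is λ² − (-4)λ + (3) with roots -1 and -3.
Eigenvectors give P = [[-1, 2], [1, -1]] with P⁻¹ = [[1, 2], [1, 1]], and C = P·diag(-1, -3)·P⁻¹.
Then C⁸ = P·diag(1, 6561)·P⁻¹ = [[-1, 13122], [1, -6561]] · [[1, 2], [1, 1]] = [[13121, 13120], [-6560, -6559]].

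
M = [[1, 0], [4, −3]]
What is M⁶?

[[1, 0], [−728, 729]]

tr M = −2 and det M = −3, so the characteristic polynomial is λ² − (−2)λ + (−3) with roots 1 and −3.
Eigenvectors give P = [[1, 0], [1, −1]] with P⁻¹ = [[1, 0], [1, −1]], and M = P·diag(1, −3)·P⁻¹.
Then M⁶ = P·diag(1, 729)·P⁻¹ = [[1, 0], [1, −729]] · [[1, 0], [1, −1]] = [[1, 0], [−728, 729]].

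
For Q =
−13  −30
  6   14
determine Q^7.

[[−517, −1290], [258, 644]]

tr Q = 1 and det Q = −2, so the characteristic polynomial is λ² − (1)λ + (−2) with roots 2 and −1.
Eigenvectors give P = [[−2, 5], [1, −2]] with P⁻¹ = [[2, 5], [1, 2]], and Q = P·diag(2, −1)·P⁻¹.
Then Q^7 = P·diag(128, −1)·P⁻¹ = [[−256, −5], [128, 2]] · [[2, 5], [1, 2]] = [[−517, −1290], [258, 644]].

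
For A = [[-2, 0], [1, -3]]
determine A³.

[[-8, 0], [19, -27]]

tr A = -5 and det A = 6, so the characteristic polynomial is λ² − (-5)λ + (6) with roots -3 and -2.
Eigenvectors give P = [[0, 1], [-1, 1]] with P⁻¹ = [[1, -1], [1, 0]], and A = P·diag(-3, -2)·P⁻¹.
Then A³ = P·diag(-27, -8)·P⁻¹ = [[0, -8], [27, -8]] · [[1, -1], [1, 0]] = [[-8, 0], [19, -27]].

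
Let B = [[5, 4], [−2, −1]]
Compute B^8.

[[13121, 13120], [−6560, −6559]]

tr B = 4 and det B = 3, so the characteristic polynomial is λ² − (4)λ + (3) with roots 1 and 3.
Eigenvectors give P = [[−1, −2], [1, 1]] with P⁻¹ = [[1, 2], [−1, −1]], and B = P·diag(1, 3)·P⁻¹.
Then B^8 = P·diag(1, 6561)·P⁻¹ = [[−1, −13122], [1, 6561]] · [[1, 2], [−1, −1]] = [[13121, 13120], [−6560, −6559]].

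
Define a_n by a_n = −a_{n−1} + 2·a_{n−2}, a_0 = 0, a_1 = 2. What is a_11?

With companion matrix A = [[−1, 2], [1, 0]], [a_n, a_{n−1}]ᵀ = A·[a_{n−1}, a_{n−2}]ᵀ, so [a_11, a_10]ᵀ = A¹⁰·[a_1, a_0]ᵀ.
A¹⁰ = [[683, −682], [−341, 342]], giving [a_11, a_10]ᵀ = [[1366], [−682]].

1366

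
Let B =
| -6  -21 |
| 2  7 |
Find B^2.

[[-6, -21], [2, 7]]

B² = B (a projection; rank 1, trace 1), so B^2 = B.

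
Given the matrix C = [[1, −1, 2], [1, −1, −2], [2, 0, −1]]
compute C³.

[[8, −4, 6], [8, 4, −14], [8, 2, −1]]

C² = [[4, 0, 2], [−4, 0, 6], [0, −2, 5]]
C³ = [[8, −4, 6], [8, 4, −14], [8, 2, −1]]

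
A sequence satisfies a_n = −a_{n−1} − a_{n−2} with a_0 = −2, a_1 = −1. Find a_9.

With companion matrix B = [[−1, −1], [1, 0]], [a_n, a_{n−1}]ᵀ = B·[a_{n−1}, a_{n−2}]ᵀ, so [a_9, a_8]ᵀ = B⁸·[a_1, a_0]ᵀ.
B⁸ = [[0, 1], [−1, −1]], giving [a_9, a_8]ᵀ = [[−2], [3]].

−2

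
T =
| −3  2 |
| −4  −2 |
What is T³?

[[37, 22], [−44, 48]]

T² = [[1, −10], [20, −4]]
T³ = [[37, 22], [−44, 48]]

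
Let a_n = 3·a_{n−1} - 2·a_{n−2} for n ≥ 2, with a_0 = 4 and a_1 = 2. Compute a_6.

-122

With companion matrix T = [[3, -2], [1, 0]], [a_n, a_{n−1}]ᵀ = T·[a_{n−1}, a_{n−2}]ᵀ, so [a_6, a_5]ᵀ = T^5·[a_1, a_0]ᵀ.
T^5 = [[63, -62], [31, -30]], giving [a_6, a_5]ᵀ = [[-122], [-58]].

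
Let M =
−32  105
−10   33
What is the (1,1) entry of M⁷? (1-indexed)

tr M = 1 and det M = −6, so the characteristic polynomial is λ² − (1)λ + (−6) with roots 3 and −2.
Eigenvectors give P = [[3, −7], [1, −2]] with P⁻¹ = [[−2, 7], [−1, 3]], and M = P·diag(3, −2)·P⁻¹.
Then M⁷ = P·diag(2187, −128)·P⁻¹ = [[6561, 896], [2187, 256]] · [[−2, 7], [−1, 3]] = [[−14018, 48615], [−4630, 16077]].

−14018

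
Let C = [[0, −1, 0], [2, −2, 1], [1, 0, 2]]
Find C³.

C² = [[−2, 2, −1], [−3, 2, 0], [2, −1, 4]]
C³ = [[3, −2, 0], [4, −1, 2], [2, 0, 7]]

[[3, −2, 0], [4, −1, 2], [2, 0, 7]]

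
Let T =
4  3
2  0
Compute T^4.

[[580, 336], [224, 132]]

T^2 = [[22, 12], [8, 6]]
T^3 = [[112, 66], [44, 24]]
T^4 = [[580, 336], [224, 132]]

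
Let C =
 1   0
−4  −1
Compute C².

[[1, 0], [0, 1]]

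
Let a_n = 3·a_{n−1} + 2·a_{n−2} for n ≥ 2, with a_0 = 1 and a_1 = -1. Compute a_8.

-2753

With companion matrix Q = [[3, 2], [1, 0]], [a_n, a_{n−1}]ᵀ = Q·[a_{n−1}, a_{n−2}]ᵀ, so [a_8, a_7]ᵀ = Q⁷·[a_1, a_0]ᵀ.
Q⁷ = [[6279, 3526], [1763, 990]], giving [a_8, a_7]ᵀ = [[-2753], [-773]].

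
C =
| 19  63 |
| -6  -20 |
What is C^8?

tr C = -1 and det C = -2, so the characteristic polynomial is λ² − (-1)λ + (-2) with roots -2 and 1.
Eigenvectors give P = [[-3, 7], [1, -2]] with P⁻¹ = [[2, 7], [1, 3]], and C = P·diag(-2, 1)·P⁻¹.
Then C^8 = P·diag(256, 1)·P⁻¹ = [[-768, 7], [256, -2]] · [[2, 7], [1, 3]] = [[-1529, -5355], [510, 1786]].

[[-1529, -5355], [510, 1786]]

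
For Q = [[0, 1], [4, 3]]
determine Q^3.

Q^2 = [[4, 3], [12, 13]]
Q^3 = [[12, 13], [52, 51]]

[[12, 13], [52, 51]]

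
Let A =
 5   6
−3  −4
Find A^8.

[[511, 510], [−255, −254]]

tr A = 1 and det A = −2, so the characteristic polynomial is λ² − (1)λ + (−2) with roots 2 and −1.
Eigenvectors give P = [[−2, 1], [1, −1]] with P⁻¹ = [[−1, −1], [−1, −2]], and A = P·diag(2, −1)·P⁻¹.
Then A^8 = P·diag(256, 1)·P⁻¹ = [[−512, 1], [256, −1]] · [[−1, −1], [−1, −2]] = [[511, 510], [−255, −254]].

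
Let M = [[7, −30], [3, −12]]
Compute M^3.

[[163, −570], [57, −198]]

tr M = −5 and det M = 6, so the characteristic polynomial is λ² − (−5)λ + (6) with roots −3 and −2.
Eigenvectors give P = [[3, −10], [1, −3]] with P⁻¹ = [[−3, 10], [−1, 3]], and M = P·diag(−3, −2)·P⁻¹.
Then M^3 = P·diag(−27, −8)·P⁻¹ = [[−81, 80], [−27, 24]] · [[−3, 10], [−1, 3]] = [[163, −570], [57, −198]].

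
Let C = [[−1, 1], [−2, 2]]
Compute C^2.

C² = C (a projection; rank 1, trace 1), so C^2 = C.

[[−1, 1], [−2, 2]]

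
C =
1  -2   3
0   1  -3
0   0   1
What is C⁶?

[[1, -12, 108], [0, 1, -18], [0, 0, 1]]

C = I + N where N = [[0, -2, 3], [0, 0, -3], [0, 0, 0]] is strictly upper-triangular, so N³ = 0.
(I + N)⁶ = I + 6·N + 15·N² = [[1, -12, 108], [0, 1, -18], [0, 0, 1]].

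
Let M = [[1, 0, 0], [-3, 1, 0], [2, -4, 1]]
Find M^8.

[[1, 0, 0], [-24, 1, 0], [352, -32, 1]]

M = I + N where N = [[0, 0, 0], [-3, 0, 0], [2, -4, 0]] is strictly lower-triangular, so N^3 = 0.
(I + N)^8 = I + 8·N + 28·N^2 = [[1, 0, 0], [-24, 1, 0], [352, -32, 1]].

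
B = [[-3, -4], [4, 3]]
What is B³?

B² = [[-7, 0], [0, -7]]
B³ = [[21, 28], [-28, -21]]

[[21, 28], [-28, -21]]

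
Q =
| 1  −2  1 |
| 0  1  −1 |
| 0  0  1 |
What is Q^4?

[[1, −8, 16], [0, 1, −4], [0, 0, 1]]

Q = I + N where N = [[0, −2, 1], [0, 0, −1], [0, 0, 0]] is strictly upper-triangular, so N^3 = 0.
(I + N)^4 = I + 4·N + 6·N^2 = [[1, −8, 16], [0, 1, −4], [0, 0, 1]].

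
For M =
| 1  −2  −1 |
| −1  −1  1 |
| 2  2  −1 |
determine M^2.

[[1, −2, −2], [2, 5, −1], [−2, −8, 1]]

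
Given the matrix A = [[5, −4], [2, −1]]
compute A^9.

tr A = 4 and det A = 3, so the characteristic polynomial is λ² − (4)λ + (3) with roots 3 and 1.
Eigenvectors give P = [[2, −1], [1, −1]] with P⁻¹ = [[1, −1], [1, −2]], and A = P·diag(3, 1)·P⁻¹.
Then A^9 = P·diag(19683, 1)·P⁻¹ = [[39366, −1], [19683, −1]] · [[1, −1], [1, −2]] = [[39365, −39364], [19682, −19681]].

[[39365, −39364], [19682, −19681]]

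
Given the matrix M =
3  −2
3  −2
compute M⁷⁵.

M² = M (a projection; rank 1, trace 1), so M⁷⁵ = M.

[[3, −2], [3, −2]]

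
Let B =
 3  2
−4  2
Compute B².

[[1, 10], [−20, −4]]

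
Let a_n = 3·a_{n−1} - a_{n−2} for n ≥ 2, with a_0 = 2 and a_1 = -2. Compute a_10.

With companion matrix C = [[3, -1], [1, 0]], [a_n, a_{n−1}]ᵀ = C·[a_{n−1}, a_{n−2}]ᵀ, so [a_10, a_9]ᵀ = C⁹·[a_1, a_0]ᵀ.
C⁹ = [[6765, -2584], [2584, -987]], giving [a_10, a_9]ᵀ = [[-18698], [-7142]].

-18698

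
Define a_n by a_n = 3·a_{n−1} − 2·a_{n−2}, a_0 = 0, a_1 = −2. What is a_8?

−510

With companion matrix B = [[3, −2], [1, 0]], [a_n, a_{n−1}]ᵀ = B·[a_{n−1}, a_{n−2}]ᵀ, so [a_8, a_7]ᵀ = B⁷·[a_1, a_0]ᵀ.
B⁷ = [[255, −254], [127, −126]], giving [a_8, a_7]ᵀ = [[−510], [−254]].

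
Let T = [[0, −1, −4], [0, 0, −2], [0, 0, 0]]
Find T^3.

[[0, 0, 0], [0, 0, 0], [0, 0, 0]]

T is strictly triangular, hence nilpotent: T^3 = 0, so T^3 = 0.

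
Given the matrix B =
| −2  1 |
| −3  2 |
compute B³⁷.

B² = I (check: tr B = 0 and det B = −1), so B³⁷ = B since 37 is odd.

[[−2, 1], [−3, 2]]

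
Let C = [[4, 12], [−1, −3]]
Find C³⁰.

[[4, 12], [−1, −3]]

C² = C (a projection; rank 1, trace 1), so C³⁰ = C.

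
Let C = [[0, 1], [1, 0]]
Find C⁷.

C² = I (check: tr C = 0 and det C = -1), so C⁷ = C since 7 is odd.

[[0, 1], [1, 0]]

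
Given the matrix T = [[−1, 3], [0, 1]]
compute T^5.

[[−1, 3], [0, 1]]

T² = I (check: tr T = 0 and det T = −1), so T^5 = T since 5 is odd.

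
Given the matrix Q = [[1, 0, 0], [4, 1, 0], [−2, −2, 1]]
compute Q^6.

Q = I + N where N = [[0, 0, 0], [4, 0, 0], [−2, −2, 0]] is strictly lower-triangular, so N^3 = 0.
(I + N)^6 = I + 6·N + 15·N^2 = [[1, 0, 0], [24, 1, 0], [−132, −12, 1]].

[[1, 0, 0], [24, 1, 0], [−132, −12, 1]]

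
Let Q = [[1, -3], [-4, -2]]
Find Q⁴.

Q² = [[13, 3], [4, 16]]
Q³ = [[1, -45], [-60, -44]]
Q⁴ = [[181, 87], [116, 268]]

[[181, 87], [116, 268]]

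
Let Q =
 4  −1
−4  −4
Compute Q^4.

Q^2 = [[20, 0], [0, 20]]
Q^3 = [[80, −20], [−80, −80]]
Q^4 = [[400, 0], [0, 400]]

[[400, 0], [0, 400]]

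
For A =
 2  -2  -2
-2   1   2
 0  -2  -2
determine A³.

A² = [[8, -2, -4], [-6, 1, 2], [4, 2, 0]]
A³ = [[20, -10, -12], [-14, 9, 10], [4, -6, -4]]

[[20, -10, -12], [-14, 9, 10], [4, -6, -4]]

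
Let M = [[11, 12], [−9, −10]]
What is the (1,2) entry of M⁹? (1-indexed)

2052

tr M = 1 and det M = −2, so the characteristic polynomial is λ² − (1)λ + (−2) with roots −1 and 2.
Eigenvectors give P = [[−1, 4], [1, −3]] with P⁻¹ = [[3, 4], [1, 1]], and M = P·diag(−1, 2)·P⁻¹.
Then M⁹ = P·diag(−1, 512)·P⁻¹ = [[1, 2048], [−1, −1536]] · [[3, 4], [1, 1]] = [[2051, 2052], [−1539, −1540]].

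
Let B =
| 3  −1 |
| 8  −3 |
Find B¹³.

[[3, −1], [8, −3]]

B² = I (check: tr B = 0 and det B = −1), so B¹³ = B since 13 is odd.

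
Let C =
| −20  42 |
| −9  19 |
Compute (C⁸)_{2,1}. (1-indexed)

tr C = −1 and det C = −2, so the characteristic polynomial is λ² − (−1)λ + (−2) with roots −2 and 1.
Eigenvectors give P = [[7, 2], [3, 1]] with P⁻¹ = [[1, −2], [−3, 7]], and C = P·diag(−2, 1)·P⁻¹.
Then C⁸ = P·diag(256, 1)·P⁻¹ = [[1792, 2], [768, 1]] · [[1, −2], [−3, 7]] = [[1786, −3570], [765, −1529]].

765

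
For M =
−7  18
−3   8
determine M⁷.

tr M = 1 and det M = −2, so the characteristic polynomial is λ² − (1)λ + (−2) with roots −1 and 2.
Eigenvectors give P = [[3, 2], [1, 1]] with P⁻¹ = [[1, −2], [−1, 3]], and M = P·diag(−1, 2)·P⁻¹.
Then M⁷ = P·diag(−1, 128)·P⁻¹ = [[−3, 256], [−1, 128]] · [[1, −2], [−1, 3]] = [[−259, 774], [−129, 386]].

[[−259, 774], [−129, 386]]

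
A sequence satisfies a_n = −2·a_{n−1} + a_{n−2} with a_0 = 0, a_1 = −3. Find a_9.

With companion matrix T = [[−2, 1], [1, 0]], [a_n, a_{n−1}]ᵀ = T·[a_{n−1}, a_{n−2}]ᵀ, so [a_9, a_8]ᵀ = T⁸·[a_1, a_0]ᵀ.
T⁸ = [[985, −408], [−408, 169]], giving [a_9, a_8]ᵀ = [[−2955], [1224]].

−2955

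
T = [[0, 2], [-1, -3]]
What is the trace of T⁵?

tr T = -3 and det T = 2, so the characteristic polynomial is λ² − (-3)λ + (2) with roots -1 and -2.
Eigenvectors give P = [[2, 1], [-1, -1]] with P⁻¹ = [[1, 1], [-1, -2]], and T = P·diag(-1, -2)·P⁻¹.
Then T⁵ = P·diag(-1, -32)·P⁻¹ = [[-2, -32], [1, 32]] · [[1, 1], [-1, -2]] = [[30, 62], [-31, -63]].

-33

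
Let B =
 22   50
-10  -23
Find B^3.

tr B = -1 and det B = -6, so the characteristic polynomial is λ² − (-1)λ + (-6) with roots 2 and -3.
Eigenvectors give P = [[5, -2], [-2, 1]] with P⁻¹ = [[1, 2], [2, 5]], and B = P·diag(2, -3)·P⁻¹.
Then B^3 = P·diag(8, -27)·P⁻¹ = [[40, 54], [-16, -27]] · [[1, 2], [2, 5]] = [[148, 350], [-70, -167]].

[[148, 350], [-70, -167]]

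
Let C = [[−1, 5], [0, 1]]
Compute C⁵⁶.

C² = I (check: tr C = 0 and det C = −1), so C⁵⁶ = I since 56 is even.

[[1, 0], [0, 1]]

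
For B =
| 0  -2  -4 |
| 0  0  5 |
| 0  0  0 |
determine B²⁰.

B is strictly triangular, hence nilpotent: B³ = 0, so B²⁰ = 0.

[[0, 0, 0], [0, 0, 0], [0, 0, 0]]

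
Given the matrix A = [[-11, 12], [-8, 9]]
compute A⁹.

[[-59051, 59052], [-39368, 39369]]

tr A = -2 and det A = -3, so the characteristic polynomial is λ² − (-2)λ + (-3) with roots -3 and 1.
Eigenvectors give P = [[3, -1], [2, -1]] with P⁻¹ = [[1, -1], [2, -3]], and A = P·diag(-3, 1)·P⁻¹.
Then A⁹ = P·diag(-19683, 1)·P⁻¹ = [[-59049, -1], [-39366, -1]] · [[1, -1], [2, -3]] = [[-59051, 59052], [-39368, 39369]].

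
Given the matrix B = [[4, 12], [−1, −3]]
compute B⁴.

[[4, 12], [−1, −3]]

B² = B (a projection; rank 1, trace 1), so B⁴ = B.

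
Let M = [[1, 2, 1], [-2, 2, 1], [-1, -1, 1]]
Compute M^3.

[[-18, -2, 5], [-6, -17, -7], [11, -9, -6]]

M^2 = [[-4, 5, 4], [-7, -1, 1], [0, -5, -1]]
M^3 = [[-18, -2, 5], [-6, -17, -7], [11, -9, -6]]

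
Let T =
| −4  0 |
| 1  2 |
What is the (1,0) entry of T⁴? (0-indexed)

−40

T² = [[16, 0], [−2, 4]]
T³ = [[−64, 0], [12, 8]]
T⁴ = [[256, 0], [−40, 16]]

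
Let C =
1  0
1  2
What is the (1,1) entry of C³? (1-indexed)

tr C = 3 and det C = 2, so the characteristic polynomial is λ² − (3)λ + (2) with roots 1 and 2.
Eigenvectors give P = [[1, 0], [−1, −1]] with P⁻¹ = [[1, 0], [−1, −1]], and C = P·diag(1, 2)·P⁻¹.
Then C³ = P·diag(1, 8)·P⁻¹ = [[1, 0], [−1, −8]] · [[1, 0], [−1, −1]] = [[1, 0], [7, 8]].

1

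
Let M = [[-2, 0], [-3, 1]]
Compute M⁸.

[[256, 0], [255, 1]]

tr M = -1 and det M = -2, so the characteristic polynomial is λ² − (-1)λ + (-2) with roots -2 and 1.
Eigenvectors give P = [[1, 0], [1, -1]] with P⁻¹ = [[1, 0], [1, -1]], and M = P·diag(-2, 1)·P⁻¹.
Then M⁸ = P·diag(256, 1)·P⁻¹ = [[256, 0], [256, -1]] · [[1, 0], [1, -1]] = [[256, 0], [255, 1]].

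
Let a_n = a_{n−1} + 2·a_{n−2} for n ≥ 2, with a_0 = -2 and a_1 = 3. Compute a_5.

13

With companion matrix A = [[1, 2], [1, 0]], [a_n, a_{n−1}]ᵀ = A·[a_{n−1}, a_{n−2}]ᵀ, so [a_5, a_4]ᵀ = A^4·[a_1, a_0]ᵀ.
A^4 = [[11, 10], [5, 6]], giving [a_5, a_4]ᵀ = [[13], [3]].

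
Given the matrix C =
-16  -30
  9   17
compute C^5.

[[-166, -330], [99, 197]]

tr C = 1 and det C = -2, so the characteristic polynomial is λ² − (1)λ + (-2) with roots -1 and 2.
Eigenvectors give P = [[-2, -5], [1, 3]] with P⁻¹ = [[-3, -5], [1, 2]], and C = P·diag(-1, 2)·P⁻¹.
Then C^5 = P·diag(-1, 32)·P⁻¹ = [[2, -160], [-1, 96]] · [[-3, -5], [1, 2]] = [[-166, -330], [99, 197]].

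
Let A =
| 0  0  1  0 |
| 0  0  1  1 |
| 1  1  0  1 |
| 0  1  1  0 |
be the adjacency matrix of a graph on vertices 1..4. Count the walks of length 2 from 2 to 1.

The number of length-2 walks from vertex 2 to vertex 1 is entry (2,1) of A², where A is the adjacency matrix.
A² = [[1, 1, 0, 1], [1, 2, 1, 1], [0, 1, 3, 1], [1, 1, 1, 2]]

1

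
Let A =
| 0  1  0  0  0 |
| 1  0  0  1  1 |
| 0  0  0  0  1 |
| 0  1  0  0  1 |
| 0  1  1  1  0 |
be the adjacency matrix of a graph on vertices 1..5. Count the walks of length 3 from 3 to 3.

The number of length-3 walks from vertex 3 to vertex 3 is entry (3,3) of A^3, where A is the adjacency matrix.
A^2 = [[1, 0, 0, 1, 1], [0, 3, 1, 1, 1], [0, 1, 1, 1, 0], [1, 1, 1, 2, 1], [1, 1, 0, 1, 3]]
A^3 = [[0, 3, 1, 1, 1], [3, 2, 1, 4, 5], [1, 1, 0, 1, 3], [1, 4, 1, 2, 4], [1, 5, 3, 4, 2]]

0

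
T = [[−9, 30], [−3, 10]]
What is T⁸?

T² = T (a projection; rank 1, trace 1), so T⁸ = T.

[[−9, 30], [−3, 10]]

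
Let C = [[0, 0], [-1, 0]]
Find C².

C is strictly triangular, hence nilpotent: C² = 0, so C² = 0.

[[0, 0], [0, 0]]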